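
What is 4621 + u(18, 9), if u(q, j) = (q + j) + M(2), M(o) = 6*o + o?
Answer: 4662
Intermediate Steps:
M(o) = 7*o
u(q, j) = 14 + j + q (u(q, j) = (q + j) + 7*2 = (j + q) + 14 = 14 + j + q)
4621 + u(18, 9) = 4621 + (14 + 9 + 18) = 4621 + 41 = 4662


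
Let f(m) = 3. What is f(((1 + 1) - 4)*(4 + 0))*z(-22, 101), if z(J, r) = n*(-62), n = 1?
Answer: -186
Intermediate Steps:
z(J, r) = -62 (z(J, r) = 1*(-62) = -62)
f(((1 + 1) - 4)*(4 + 0))*z(-22, 101) = 3*(-62) = -186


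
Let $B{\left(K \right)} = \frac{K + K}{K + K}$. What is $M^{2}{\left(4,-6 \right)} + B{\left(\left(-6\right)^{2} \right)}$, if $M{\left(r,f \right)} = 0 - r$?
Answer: $17$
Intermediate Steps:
$M{\left(r,f \right)} = - r$
$B{\left(K \right)} = 1$ ($B{\left(K \right)} = \frac{2 K}{2 K} = 2 K \frac{1}{2 K} = 1$)
$M^{2}{\left(4,-6 \right)} + B{\left(\left(-6\right)^{2} \right)} = \left(\left(-1\right) 4\right)^{2} + 1 = \left(-4\right)^{2} + 1 = 16 + 1 = 17$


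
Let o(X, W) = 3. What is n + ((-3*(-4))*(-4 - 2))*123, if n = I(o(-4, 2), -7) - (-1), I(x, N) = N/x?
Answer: -26572/3 ≈ -8857.3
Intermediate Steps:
n = -4/3 (n = -7/3 - (-1) = -7*⅓ - 1*(-1) = -7/3 + 1 = -4/3 ≈ -1.3333)
n + ((-3*(-4))*(-4 - 2))*123 = -4/3 + ((-3*(-4))*(-4 - 2))*123 = -4/3 + (12*(-6))*123 = -4/3 - 72*123 = -4/3 - 8856 = -26572/3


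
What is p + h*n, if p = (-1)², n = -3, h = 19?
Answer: -56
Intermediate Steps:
p = 1
p + h*n = 1 + 19*(-3) = 1 - 57 = -56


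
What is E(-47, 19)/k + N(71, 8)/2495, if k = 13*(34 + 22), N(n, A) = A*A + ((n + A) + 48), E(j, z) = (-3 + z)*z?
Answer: 112191/227045 ≈ 0.49414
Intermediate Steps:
E(j, z) = z*(-3 + z)
N(n, A) = 48 + A + n + A**2 (N(n, A) = A**2 + ((A + n) + 48) = A**2 + (48 + A + n) = 48 + A + n + A**2)
k = 728 (k = 13*56 = 728)
E(-47, 19)/k + N(71, 8)/2495 = (19*(-3 + 19))/728 + (48 + 8 + 71 + 8**2)/2495 = (19*16)*(1/728) + (48 + 8 + 71 + 64)*(1/2495) = 304*(1/728) + 191*(1/2495) = 38/91 + 191/2495 = 112191/227045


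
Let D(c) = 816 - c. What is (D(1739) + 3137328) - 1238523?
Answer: 1897882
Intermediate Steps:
(D(1739) + 3137328) - 1238523 = ((816 - 1*1739) + 3137328) - 1238523 = ((816 - 1739) + 3137328) - 1238523 = (-923 + 3137328) - 1238523 = 3136405 - 1238523 = 1897882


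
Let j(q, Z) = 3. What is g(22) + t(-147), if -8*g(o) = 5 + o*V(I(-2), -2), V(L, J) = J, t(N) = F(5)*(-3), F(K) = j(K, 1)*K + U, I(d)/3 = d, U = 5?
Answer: -441/8 ≈ -55.125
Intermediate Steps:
I(d) = 3*d
F(K) = 5 + 3*K (F(K) = 3*K + 5 = 5 + 3*K)
t(N) = -60 (t(N) = (5 + 3*5)*(-3) = (5 + 15)*(-3) = 20*(-3) = -60)
g(o) = -5/8 + o/4 (g(o) = -(5 + o*(-2))/8 = -(5 - 2*o)/8 = -5/8 + o/4)
g(22) + t(-147) = (-5/8 + (¼)*22) - 60 = (-5/8 + 11/2) - 60 = 39/8 - 60 = -441/8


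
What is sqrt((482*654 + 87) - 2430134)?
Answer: I*sqrt(2114819) ≈ 1454.2*I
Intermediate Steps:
sqrt((482*654 + 87) - 2430134) = sqrt((315228 + 87) - 2430134) = sqrt(315315 - 2430134) = sqrt(-2114819) = I*sqrt(2114819)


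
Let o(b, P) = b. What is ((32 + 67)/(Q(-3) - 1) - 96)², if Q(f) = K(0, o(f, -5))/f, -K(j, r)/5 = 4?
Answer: 1782225/289 ≈ 6166.9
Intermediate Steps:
K(j, r) = -20 (K(j, r) = -5*4 = -20)
Q(f) = -20/f
((32 + 67)/(Q(-3) - 1) - 96)² = ((32 + 67)/(-20/(-3) - 1) - 96)² = (99/(-20*(-⅓) - 1) - 96)² = (99/(20/3 - 1) - 96)² = (99/(17/3) - 96)² = (99*(3/17) - 96)² = (297/17 - 96)² = (-1335/17)² = 1782225/289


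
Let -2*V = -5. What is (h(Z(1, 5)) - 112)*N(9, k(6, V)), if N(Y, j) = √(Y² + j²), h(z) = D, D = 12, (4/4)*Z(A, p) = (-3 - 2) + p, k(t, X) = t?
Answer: -300*√13 ≈ -1081.7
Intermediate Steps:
V = 5/2 (V = -½*(-5) = 5/2 ≈ 2.5000)
Z(A, p) = -5 + p (Z(A, p) = (-3 - 2) + p = -5 + p)
h(z) = 12
(h(Z(1, 5)) - 112)*N(9, k(6, V)) = (12 - 112)*√(9² + 6²) = -100*√(81 + 36) = -300*√13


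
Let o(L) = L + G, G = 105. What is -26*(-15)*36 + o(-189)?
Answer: 13956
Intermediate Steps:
o(L) = 105 + L (o(L) = L + 105 = 105 + L)
-26*(-15)*36 + o(-189) = -26*(-15)*36 + (105 - 189) = 390*36 - 84 = 14040 - 84 = 13956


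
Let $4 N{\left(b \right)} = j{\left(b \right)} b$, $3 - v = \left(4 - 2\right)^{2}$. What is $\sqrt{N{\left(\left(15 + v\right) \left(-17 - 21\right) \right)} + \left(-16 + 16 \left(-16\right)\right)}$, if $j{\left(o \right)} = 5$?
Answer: $i \sqrt{937} \approx 30.61 i$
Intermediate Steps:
$v = -1$ ($v = 3 - \left(4 - 2\right)^{2} = 3 - 2^{2} = 3 - 4 = -1$)
$N{\left(b \right)} = \frac{5 b}{4}$
$\sqrt{N{\left(\left(15 + v\right) \left(-17 - 21\right) \right)} + \left(-16 + 16 \left(-16\right)\right)} = \sqrt{\frac{5 \left(15 - 1\right) \left(-17 - 21\right)}{4} + \left(-16 + 16 \left(-16\right)\right)} = \sqrt{\frac{5 \cdot 14 \left(-38\right)}{4} - 272} = \sqrt{\frac{5}{4} \left(-532\right) - 272} = \sqrt{-665 - 272} = \sqrt{-937} = i \sqrt{937}$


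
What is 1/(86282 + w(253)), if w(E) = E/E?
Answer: 1/86283 ≈ 1.1590e-5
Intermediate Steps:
w(E) = 1
1/(86282 + w(253)) = 1/(86282 + 1) = 1/86283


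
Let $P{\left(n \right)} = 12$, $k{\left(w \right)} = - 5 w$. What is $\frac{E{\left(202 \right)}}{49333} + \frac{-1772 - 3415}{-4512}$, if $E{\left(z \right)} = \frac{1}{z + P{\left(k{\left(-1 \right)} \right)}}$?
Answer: $\frac{9126753751}{7939061024} \approx 1.1496$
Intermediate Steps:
$E{\left(z \right)} = \frac{1}{12 + z}$ ($E{\left(z \right)} = \frac{1}{z + 12} = \frac{1}{12 + z}$)
$\frac{E{\left(202 \right)}}{49333} + \frac{-1772 - 3415}{-4512} = \frac{1}{\left(12 + 202\right) 49333} + \frac{-1772 - 3415}{-4512} = \frac{1}{214} \cdot \frac{1}{49333} + \left(-1772 - 3415\right) \left(- \frac{1}{4512}\right) = \frac{1}{214} \cdot \frac{1}{49333} - - \frac{1729}{1504} = \frac{1}{10557262} + \frac{1729}{1504} = \frac{9126753751}{7939061024}$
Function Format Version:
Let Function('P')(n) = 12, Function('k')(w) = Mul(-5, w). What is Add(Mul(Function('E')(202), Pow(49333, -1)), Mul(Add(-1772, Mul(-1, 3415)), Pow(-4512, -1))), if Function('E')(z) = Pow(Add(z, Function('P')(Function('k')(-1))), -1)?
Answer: Rational(9126753751, 7939061024) ≈ 1.1496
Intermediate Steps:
Function('E')(z) = Pow(Add(12, z), -1) (Function('E')(z) = Pow(Add(z, 12), -1) = Pow(Add(12, z), -1))
Add(Mul(Function('E')(202), Pow(49333, -1)), Mul(Add(-1772, Mul(-1, 3415)), Pow(-4512, -1))) = Add(Mul(Pow(Add(12, 202), -1), Pow(49333, -1)), Mul(Add(-1772, Mul(-1, 3415)), Pow(-4512, -1))) = Add(Mul(Pow(214, -1), Rational(1, 49333)), Mul(Add(-1772, -3415), Rational(-1, 4512))) = Add(Mul(Rational(1, 214), Rational(1, 49333)), Mul(-5187, Rational(-1, 4512))) = Add(Rational(1, 10557262), Rational(1729, 1504)) = Rational(9126753751, 7939061024)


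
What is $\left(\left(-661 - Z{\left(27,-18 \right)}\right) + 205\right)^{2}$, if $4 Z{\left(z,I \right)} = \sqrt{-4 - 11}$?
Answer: $\frac{\left(1824 + i \sqrt{15}\right)^{2}}{16} \approx 2.0794 \cdot 10^{5} + 883.04 i$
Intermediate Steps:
$Z{\left(z,I \right)} = \frac{i \sqrt{15}}{4}$ ($Z{\left(z,I \right)} = \frac{\sqrt{-4 - 11}}{4} = \frac{\sqrt{-15}}{4} = \frac{i \sqrt{15}}{4}$)
$\left(\left(-661 - Z{\left(27,-18 \right)}\right) + 205\right)^{2} = \left(\left(-661 - \frac{i \sqrt{15}}{4}\right) + 205\right)^{2} = \left(-456 - \frac{i \sqrt{15}}{4}\right)^{2}$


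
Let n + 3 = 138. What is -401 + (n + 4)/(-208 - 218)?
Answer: -170965/426 ≈ -401.33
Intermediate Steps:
n = 135 (n = -3 + 138 = 135)
-401 + (n + 4)/(-208 - 218) = -401 + (135 + 4)/(-208 - 218) = -401 + 139/(-426) = -401 + 139*(-1/426) = -401 - 139/426 = -170965/426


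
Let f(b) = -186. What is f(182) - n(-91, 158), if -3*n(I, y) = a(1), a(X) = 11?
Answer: -547/3 ≈ -182.33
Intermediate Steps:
n(I, y) = -11/3 (n(I, y) = -⅓*11 = -11/3)
f(182) - n(-91, 158) = -186 - 1*(-11/3) = -186 + 11/3 = -547/3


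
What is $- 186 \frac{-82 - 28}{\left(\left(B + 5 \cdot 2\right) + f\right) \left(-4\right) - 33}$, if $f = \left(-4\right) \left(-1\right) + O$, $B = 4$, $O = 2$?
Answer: $- \frac{20460}{113} \approx -181.06$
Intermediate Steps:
$f = 6$ ($f = \left(-4\right) \left(-1\right) + 2 = 4 + 2 = 6$)
$- 186 \frac{-82 - 28}{\left(\left(B + 5 \cdot 2\right) + f\right) \left(-4\right) - 33} = - 186 \frac{-82 - 28}{\left(\left(4 + 5 \cdot 2\right) + 6\right) \left(-4\right) - 33} = - 186 \left(- \frac{110}{\left(\left(4 + 10\right) + 6\right) \left(-4\right) - 33}\right) = - 186 \left(- \frac{110}{\left(14 + 6\right) \left(-4\right) - 33}\right) = - 186 \left(- \frac{110}{20 \left(-4\right) - 33}\right) = - 186 \left(- \frac{110}{-80 - 33}\right) = - 186 \left(- \frac{110}{-113}\right) = - 186 \left(\left(-110\right) \left(- \frac{1}{113}\right)\right) = \left(-186\right) \frac{110}{113} = - \frac{20460}{113}$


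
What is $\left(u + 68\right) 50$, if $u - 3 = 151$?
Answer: $11100$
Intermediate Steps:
$u = 154$ ($u = 3 + 151 = 154$)
$\left(u + 68\right) 50 = \left(154 + 68\right) 50 = 222 \cdot 50 = 11100$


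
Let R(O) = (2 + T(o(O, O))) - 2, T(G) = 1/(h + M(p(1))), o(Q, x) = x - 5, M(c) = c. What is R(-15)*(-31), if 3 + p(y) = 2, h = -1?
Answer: 31/2 ≈ 15.500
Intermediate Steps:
p(y) = -1 (p(y) = -3 + 2 = -1)
o(Q, x) = -5 + x
T(G) = -½ (T(G) = 1/(-1 - 1) = 1/(-2) = -½)
R(O) = -½ (R(O) = (2 - ½) - 2 = 3/2 - 2 = -½)
R(-15)*(-31) = -½*(-31) = 31/2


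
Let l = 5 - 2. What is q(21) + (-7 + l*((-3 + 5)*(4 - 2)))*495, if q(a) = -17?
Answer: 2458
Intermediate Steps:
l = 3
q(21) + (-7 + l*((-3 + 5)*(4 - 2)))*495 = -17 + (-7 + 3*((-3 + 5)*(4 - 2)))*495 = -17 + (-7 + 3*(2*2))*495 = -17 + (-7 + 3*4)*495 = -17 + (-7 + 12)*495 = -17 + 5*495 = -17 + 2475 = 2458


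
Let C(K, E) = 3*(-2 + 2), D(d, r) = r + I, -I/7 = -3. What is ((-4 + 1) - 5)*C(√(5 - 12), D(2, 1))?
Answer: 0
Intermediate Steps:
I = 21 (I = -7*(-3) = 21)
D(d, r) = 21 + r (D(d, r) = r + 21 = 21 + r)
C(K, E) = 0 (C(K, E) = 3*0 = 0)
((-4 + 1) - 5)*C(√(5 - 12), D(2, 1)) = ((-4 + 1) - 5)*0 = (-3 - 5)*0 = -8*0 = 0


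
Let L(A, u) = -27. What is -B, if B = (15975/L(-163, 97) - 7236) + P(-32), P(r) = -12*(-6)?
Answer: 23267/3 ≈ 7755.7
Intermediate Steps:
P(r) = 72
B = -23267/3 (B = (15975/(-27) - 7236) + 72 = (15975*(-1/27) - 7236) + 72 = (-1775/3 - 7236) + 72 = -23483/3 + 72 = -23267/3 ≈ -7755.7)
-B = -1*(-23267/3) = 23267/3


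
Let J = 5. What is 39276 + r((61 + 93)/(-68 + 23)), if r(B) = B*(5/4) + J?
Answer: 706981/18 ≈ 39277.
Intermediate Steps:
r(B) = 5 + 5*B/4 (r(B) = B*(5/4) + 5 = 5*B/4 + 5 = 5 + 5*B/4)
39276 + r((61 + 93)/(-68 + 23)) = 39276 + (5 + 5*((61 + 93)/(-68 + 23))/4) = 39276 + (5 + 5*(154/(-45))/4) = 39276 + (5 + 5*(154*(-1/45))/4) = 39276 + (5 + (5/4)*(-154/45)) = 39276 + (5 - 77/18) = 39276 + 13/18 = 706981/18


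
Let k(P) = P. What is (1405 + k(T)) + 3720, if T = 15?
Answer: 5140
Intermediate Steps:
(1405 + k(T)) + 3720 = (1405 + 15) + 3720 = 1420 + 3720 = 5140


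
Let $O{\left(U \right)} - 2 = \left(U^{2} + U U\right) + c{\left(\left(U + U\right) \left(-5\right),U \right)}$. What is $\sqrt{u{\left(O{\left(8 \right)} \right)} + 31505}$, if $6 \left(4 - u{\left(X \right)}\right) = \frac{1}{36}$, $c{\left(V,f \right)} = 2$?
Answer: $\frac{\sqrt{40835658}}{36} \approx 177.51$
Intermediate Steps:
$O{\left(U \right)} = 4 + 2 U^{2}$ ($O{\left(U \right)} = 2 + \left(\left(U^{2} + U U\right) + 2\right) = 2 + \left(\left(U^{2} + U^{2}\right) + 2\right) = 2 + \left(2 U^{2} + 2\right) = 2 + \left(2 + 2 U^{2}\right) = 4 + 2 U^{2}$)
$u{\left(X \right)} = \frac{863}{216}$ ($u{\left(X \right)} = 4 - \frac{1}{6 \cdot 36} = 4 - \frac{1}{216} = \frac{863}{216}$)
$\sqrt{u{\left(O{\left(8 \right)} \right)} + 31505} = \sqrt{\frac{863}{216} + 31505} = \sqrt{\frac{6805943}{216}} = \frac{\sqrt{40835658}}{36}$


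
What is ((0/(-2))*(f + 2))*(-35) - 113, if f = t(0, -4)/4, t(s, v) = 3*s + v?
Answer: -113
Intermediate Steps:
t(s, v) = v + 3*s
f = -1 (f = (-4 + 3*0)/4 = (-4 + 0)*(¼) = -4*¼ = -1)
((0/(-2))*(f + 2))*(-35) - 113 = ((0/(-2))*(-1 + 2))*(-35) - 113 = ((0*(-½))*1)*(-35) - 113 = (0*1)*(-35) - 113 = 0*(-35) - 113 = 0 - 113 = -113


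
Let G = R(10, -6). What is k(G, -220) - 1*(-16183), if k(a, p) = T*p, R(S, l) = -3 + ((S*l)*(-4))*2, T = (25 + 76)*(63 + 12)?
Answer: -1650317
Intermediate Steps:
T = 7575 (T = 101*75 = 7575)
R(S, l) = -3 - 8*S*l (R(S, l) = -3 - 4*S*l*2 = -3 - 8*S*l)
G = 477 (G = -3 - 8*10*(-6) = -3 + 480 = 477)
k(a, p) = 7575*p
k(G, -220) - 1*(-16183) = 7575*(-220) - 1*(-16183) = -1666500 + 16183 = -1650317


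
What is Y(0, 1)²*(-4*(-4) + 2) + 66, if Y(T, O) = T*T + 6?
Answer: 714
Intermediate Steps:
Y(T, O) = 6 + T² (Y(T, O) = T² + 6 = 6 + T²)
Y(0, 1)²*(-4*(-4) + 2) + 66 = (6 + 0²)²*(-4*(-4) + 2) + 66 = (6 + 0)²*(16 + 2) + 66 = 6²*18 + 66 = 36*18 + 66 = 648 + 66 = 714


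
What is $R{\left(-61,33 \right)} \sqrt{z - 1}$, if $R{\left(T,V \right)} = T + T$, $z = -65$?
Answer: $- 122 i \sqrt{66} \approx - 991.13 i$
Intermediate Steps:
$R{\left(T,V \right)} = 2 T$
$R{\left(-61,33 \right)} \sqrt{z - 1} = 2 \left(-61\right) \sqrt{-65 - 1} = - 122 \sqrt{-66} = - 122 i \sqrt{66}$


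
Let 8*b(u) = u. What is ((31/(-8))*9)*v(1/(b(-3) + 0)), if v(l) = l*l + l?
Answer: -155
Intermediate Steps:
b(u) = u/8
v(l) = l + l**2 (v(l) = l**2 + l = l + l**2)
((31/(-8))*9)*v(1/(b(-3) + 0)) = ((31/(-8))*9)*((1 + 1/((1/8)*(-3) + 0))/((1/8)*(-3) + 0)) = ((31*(-1/8))*9)*((1 + 1/(-3/8 + 0))/(-3/8 + 0)) = (-31/8*9)*((1 + 1/(-3/8))/(-3/8)) = -(-93)*(1 - 8/3) = -(-93)*(-5)/3 = -279/8*40/9 = -155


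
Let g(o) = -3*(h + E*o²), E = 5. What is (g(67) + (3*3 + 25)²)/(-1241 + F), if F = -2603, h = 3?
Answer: 16547/961 ≈ 17.219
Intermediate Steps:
g(o) = -9 - 15*o² (g(o) = -3*(3 + 5*o²) = -9 - 15*o²)
(g(67) + (3*3 + 25)²)/(-1241 + F) = ((-9 - 15*67²) + (3*3 + 25)²)/(-1241 - 2603) = ((-9 - 15*4489) + (9 + 25)²)/(-3844) = ((-9 - 67335) + 34²)*(-1/3844) = (-67344 + 1156)*(-1/3844) = -66188*(-1/3844) = 16547/961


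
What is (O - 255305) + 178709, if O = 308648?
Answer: 232052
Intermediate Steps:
(O - 255305) + 178709 = (308648 - 255305) + 178709 = 53343 + 178709 = 232052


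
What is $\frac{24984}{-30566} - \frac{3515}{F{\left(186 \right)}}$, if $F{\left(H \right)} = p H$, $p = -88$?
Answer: $- \frac{4862881}{8069424} \approx -0.60263$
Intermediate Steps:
$F{\left(H \right)} = - 88 H$
$\frac{24984}{-30566} - \frac{3515}{F{\left(186 \right)}} = \frac{24984}{-30566} - \frac{3515}{\left(-88\right) 186} = 24984 \left(- \frac{1}{30566}\right) - \frac{3515}{-16368} = - \frac{12492}{15283} - - \frac{3515}{16368} = - \frac{12492}{15283} + \frac{3515}{16368} = - \frac{4862881}{8069424}$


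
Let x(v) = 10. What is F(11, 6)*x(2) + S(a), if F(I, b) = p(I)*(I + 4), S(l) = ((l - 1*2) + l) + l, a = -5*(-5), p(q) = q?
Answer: 1723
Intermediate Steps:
a = 25
S(l) = -2 + 3*l (S(l) = ((l - 2) + l) + l = ((-2 + l) + l) + l = (-2 + 2*l) + l = -2 + 3*l)
F(I, b) = I*(4 + I) (F(I, b) = I*(I + 4) = I*(4 + I))
F(11, 6)*x(2) + S(a) = (11*(4 + 11))*10 + (-2 + 3*25) = (11*15)*10 + (-2 + 75) = 165*10 + 73 = 1650 + 73 = 1723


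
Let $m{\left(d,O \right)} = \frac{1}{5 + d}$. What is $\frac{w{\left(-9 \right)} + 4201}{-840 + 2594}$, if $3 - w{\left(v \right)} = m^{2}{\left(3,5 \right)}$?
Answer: $\frac{269055}{112256} \approx 2.3968$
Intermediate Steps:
$w{\left(v \right)} = \frac{191}{64}$ ($w{\left(v \right)} = 3 - \left(\frac{1}{5 + 3}\right)^{2} = 3 - \left(\frac{1}{8}\right)^{2} = 3 - \frac{1}{64} = \frac{191}{64}$)
$\frac{w{\left(-9 \right)} + 4201}{-840 + 2594} = \frac{\frac{191}{64} + 4201}{-840 + 2594} = \frac{269055}{64 \cdot 1754} = \frac{269055}{64} \cdot \frac{1}{1754} = \frac{269055}{112256}$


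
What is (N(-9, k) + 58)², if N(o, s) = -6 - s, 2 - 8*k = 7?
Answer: 177241/64 ≈ 2769.4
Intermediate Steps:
k = -5/8 (k = ¼ - ⅛*7 = ¼ - 7/8 = -5/8 ≈ -0.62500)
(N(-9, k) + 58)² = ((-6 - 1*(-5/8)) + 58)² = ((-6 + 5/8) + 58)² = (-43/8 + 58)² = (421/8)² = 177241/64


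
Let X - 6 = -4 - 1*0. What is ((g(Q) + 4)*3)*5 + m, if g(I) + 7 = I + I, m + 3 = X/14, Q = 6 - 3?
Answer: 295/7 ≈ 42.143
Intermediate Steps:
Q = 3
X = 2 (X = 6 + (-4 - 1*0) = 6 + (-4 + 0) = 6 - 4 = 2)
m = -20/7 (m = -3 + 2/14 = -3 + 2*(1/14) = -3 + ⅐ = -20/7 ≈ -2.8571)
g(I) = -7 + 2*I (g(I) = -7 + (I + I) = -7 + 2*I)
((g(Q) + 4)*3)*5 + m = (((-7 + 2*3) + 4)*3)*5 - 20/7 = (((-7 + 6) + 4)*3)*5 - 20/7 = ((-1 + 4)*3)*5 - 20/7 = (3*3)*5 - 20/7 = 9*5 - 20/7 = 45 - 20/7 = 295/7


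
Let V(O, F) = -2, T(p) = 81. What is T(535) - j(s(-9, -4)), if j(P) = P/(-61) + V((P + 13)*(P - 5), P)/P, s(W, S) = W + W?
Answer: 44246/549 ≈ 80.594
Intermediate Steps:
s(W, S) = 2*W
j(P) = -2/P - P/61 (j(P) = P/(-61) - 2/P = P*(-1/61) - 2/P = -P/61 - 2/P = -2/P - P/61)
T(535) - j(s(-9, -4)) = 81 - (-2/(2*(-9)) - 2*(-9)/61) = 81 - (-2/(-18) - 1/61*(-18)) = 81 - (-2*(-1/18) + 18/61) = 81 - (⅑ + 18/61) = 81 - 1*223/549 = 81 - 223/549 = 44246/549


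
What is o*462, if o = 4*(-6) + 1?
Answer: -10626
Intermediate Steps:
o = -23 (o = -24 + 1 = -23)
o*462 = -23*462 = -10626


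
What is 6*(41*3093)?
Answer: 760878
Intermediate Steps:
6*(41*3093) = 6*126813 = 760878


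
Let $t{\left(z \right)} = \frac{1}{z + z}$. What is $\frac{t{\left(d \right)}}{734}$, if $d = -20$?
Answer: $- \frac{1}{29360} \approx -3.406 \cdot 10^{-5}$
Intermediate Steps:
$t{\left(z \right)} = \frac{1}{2 z}$
$\frac{t{\left(d \right)}}{734} = \frac{\frac{1}{2} \frac{1}{-20}}{734} = \frac{1}{2} \left(- \frac{1}{20}\right) \frac{1}{734} = \left(- \frac{1}{40}\right) \frac{1}{734} = - \frac{1}{29360}$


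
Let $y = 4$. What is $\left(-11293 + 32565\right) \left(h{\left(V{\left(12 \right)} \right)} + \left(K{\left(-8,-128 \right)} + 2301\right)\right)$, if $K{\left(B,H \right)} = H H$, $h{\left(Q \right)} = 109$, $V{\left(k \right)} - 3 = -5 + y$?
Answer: $399785968$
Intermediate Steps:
$V{\left(k \right)} = 2$ ($V{\left(k \right)} = 3 + \left(-5 + 4\right) = 3 - 1 = 2$)
$K{\left(B,H \right)} = H^{2}$
$\left(-11293 + 32565\right) \left(h{\left(V{\left(12 \right)} \right)} + \left(K{\left(-8,-128 \right)} + 2301\right)\right) = \left(-11293 + 32565\right) \left(109 + \left(\left(-128\right)^{2} + 2301\right)\right) = 21272 \left(109 + \left(16384 + 2301\right)\right) = 21272 \left(109 + 18685\right) = 21272 \cdot 18794 = 399785968$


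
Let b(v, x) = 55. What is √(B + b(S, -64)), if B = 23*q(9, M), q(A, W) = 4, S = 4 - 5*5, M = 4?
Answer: 7*√3 ≈ 12.124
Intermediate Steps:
S = -21 (S = 4 - 25 = -21)
B = 92 (B = 23*4 = 92)
√(B + b(S, -64)) = √(92 + 55) = √147 = 7*√3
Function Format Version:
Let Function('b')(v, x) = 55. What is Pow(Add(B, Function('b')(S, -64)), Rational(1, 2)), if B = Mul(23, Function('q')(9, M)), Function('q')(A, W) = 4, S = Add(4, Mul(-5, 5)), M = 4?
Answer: Mul(7, Pow(3, Rational(1, 2))) ≈ 12.124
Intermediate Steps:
S = -21 (S = Add(4, -25) = -21)
B = 92 (B = Mul(23, 4) = 92)
Pow(Add(B, Function('b')(S, -64)), Rational(1, 2)) = Pow(Add(92, 55), Rational(1, 2)) = Pow(147, Rational(1, 2)) = Mul(7, Pow(3, Rational(1, 2)))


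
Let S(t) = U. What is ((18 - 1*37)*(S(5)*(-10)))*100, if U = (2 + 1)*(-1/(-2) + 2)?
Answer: 142500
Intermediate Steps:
U = 15/2 (U = 3*(-1*(-½) + 2) = 3*(½ + 2) = 3*(5/2) = 15/2 ≈ 7.5000)
S(t) = 15/2
((18 - 1*37)*(S(5)*(-10)))*100 = ((18 - 1*37)*((15/2)*(-10)))*100 = ((18 - 37)*(-75))*100 = -19*(-75)*100 = 1425*100 = 142500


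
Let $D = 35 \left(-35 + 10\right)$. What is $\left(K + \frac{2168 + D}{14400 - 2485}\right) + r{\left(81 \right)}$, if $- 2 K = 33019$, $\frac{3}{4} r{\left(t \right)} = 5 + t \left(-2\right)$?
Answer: $- \frac{1195221637}{71490} \approx -16719.0$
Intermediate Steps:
$r{\left(t \right)} = \frac{20}{3} - \frac{8 t}{3}$ ($r{\left(t \right)} = \frac{4 \left(5 + t \left(-2\right)\right)}{3} = \frac{4 \left(5 - 2 t\right)}{3} = \frac{20}{3} - \frac{8 t}{3}$)
$K = - \frac{33019}{2}$ ($K = \left(- \frac{1}{2}\right) 33019 = - \frac{33019}{2} \approx -16510.0$)
$D = -875$ ($D = 35 \left(-25\right) = -875$)
$\left(K + \frac{2168 + D}{14400 - 2485}\right) + r{\left(81 \right)} = \left(- \frac{33019}{2} + \frac{2168 - 875}{14400 - 2485}\right) + \left(\frac{20}{3} - 216\right) = \left(- \frac{33019}{2} + \frac{1293}{11915}\right) + \left(\frac{20}{3} - 216\right) = \left(- \frac{33019}{2} + 1293 \cdot \frac{1}{11915}\right) - \frac{628}{3} = \left(- \frac{33019}{2} + \frac{1293}{11915}\right) - \frac{628}{3} = - \frac{393418799}{23830} - \frac{628}{3} = - \frac{1195221637}{71490}$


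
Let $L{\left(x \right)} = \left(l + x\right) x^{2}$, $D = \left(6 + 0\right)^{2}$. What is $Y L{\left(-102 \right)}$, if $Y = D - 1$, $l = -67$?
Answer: $-61539660$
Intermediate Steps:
$D = 36$ ($D = 6^{2} = 36$)
$L{\left(x \right)} = x^{2} \left(-67 + x\right)$ ($L{\left(x \right)} = \left(-67 + x\right) x^{2} = x^{2} \left(-67 + x\right)$)
$Y = 35$ ($Y = 36 - 1 = 35$)
$Y L{\left(-102 \right)} = 35 \left(-102\right)^{2} \left(-67 - 102\right) = 35 \cdot 10404 \left(-169\right) = 35 \left(-1758276\right) = -61539660$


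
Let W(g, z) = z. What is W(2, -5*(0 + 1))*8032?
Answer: -40160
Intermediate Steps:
W(2, -5*(0 + 1))*8032 = -5*(0 + 1)*8032 = -5*1*8032 = -5*8032 = -40160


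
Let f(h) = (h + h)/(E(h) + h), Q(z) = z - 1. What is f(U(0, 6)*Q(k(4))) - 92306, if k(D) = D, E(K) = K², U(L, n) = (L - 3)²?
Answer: -1292283/14 ≈ -92306.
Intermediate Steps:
U(L, n) = (-3 + L)²
Q(z) = -1 + z
f(h) = 2*h/(h + h²) (f(h) = (h + h)/(h² + h) = (2*h)/(h + h²) = 2*h/(h + h²))
f(U(0, 6)*Q(k(4))) - 92306 = 2/(1 + (-3 + 0)²*(-1 + 4)) - 92306 = 2/(1 + (-3)²*3) - 92306 = 2/(1 + 9*3) - 92306 = 2/(1 + 27) - 92306 = 2/28 - 92306 = 2*(1/28) - 92306 = 1/14 - 92306 = -1292283/14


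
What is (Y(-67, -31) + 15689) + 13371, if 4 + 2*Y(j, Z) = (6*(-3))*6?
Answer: 29004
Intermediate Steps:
Y(j, Z) = -56 (Y(j, Z) = -2 + ((6*(-3))*6)/2 = -2 + (-18*6)/2 = -2 + (1/2)*(-108) = -2 - 54 = -56)
(Y(-67, -31) + 15689) + 13371 = (-56 + 15689) + 13371 = 15633 + 13371 = 29004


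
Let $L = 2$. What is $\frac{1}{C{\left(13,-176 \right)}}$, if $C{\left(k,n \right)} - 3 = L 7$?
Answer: $\frac{1}{17} \approx 0.058824$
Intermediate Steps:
$C{\left(k,n \right)} = 17$ ($C{\left(k,n \right)} = 3 + 2 \cdot 7 = 3 + 14 = 17$)
$\frac{1}{C{\left(13,-176 \right)}} = \frac{1}{17}$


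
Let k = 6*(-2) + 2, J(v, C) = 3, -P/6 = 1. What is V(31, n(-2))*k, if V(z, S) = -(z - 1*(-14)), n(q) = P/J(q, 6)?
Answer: 450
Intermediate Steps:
P = -6 (P = -6*1 = -6)
n(q) = -2 (n(q) = -6/3 = -6*1/3 = -2)
V(z, S) = -14 - z (V(z, S) = -(z + 14) = -(14 + z) = -14 - z)
k = -10 (k = -12 + 2 = -10)
V(31, n(-2))*k = (-14 - 1*31)*(-10) = (-14 - 31)*(-10) = -45*(-10) = 450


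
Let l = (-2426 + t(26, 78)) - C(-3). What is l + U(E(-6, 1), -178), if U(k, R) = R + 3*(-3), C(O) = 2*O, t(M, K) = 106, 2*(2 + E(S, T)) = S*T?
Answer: -2501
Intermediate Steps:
E(S, T) = -2 + S*T/2 (E(S, T) = -2 + (S*T)/2 = -2 + S*T/2)
U(k, R) = -9 + R (U(k, R) = R - 9 = -9 + R)
l = -2314 (l = (-2426 + 106) - 2*(-3) = -2320 - 1*(-6) = -2320 + 6 = -2314)
l + U(E(-6, 1), -178) = -2314 + (-9 - 178) = -2314 - 187 = -2501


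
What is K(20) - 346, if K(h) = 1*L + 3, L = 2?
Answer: -341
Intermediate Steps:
K(h) = 5 (K(h) = 1*2 + 3 = 2 + 3 = 5)
K(20) - 346 = 5 - 346 = -341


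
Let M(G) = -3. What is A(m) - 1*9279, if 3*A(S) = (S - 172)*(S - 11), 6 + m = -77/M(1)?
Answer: -262415/27 ≈ -9719.1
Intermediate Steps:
m = 59/3 (m = -6 - 77/(-3) = -6 - 77*(-1/3) = -6 + 77/3 = 59/3 ≈ 19.667)
A(S) = (-172 + S)*(-11 + S)/3 (A(S) = ((S - 172)*(S - 11))/3 = ((-172 + S)*(-11 + S))/3 = (-172 + S)*(-11 + S)/3)
A(m) - 1*9279 = (1892/3 - 61*59/3 + (59/3)**2/3) - 1*9279 = (1892/3 - 3599/3 + (1/3)*(3481/9)) - 9279 = (1892/3 - 3599/3 + 3481/27) - 9279 = -11882/27 - 9279 = -262415/27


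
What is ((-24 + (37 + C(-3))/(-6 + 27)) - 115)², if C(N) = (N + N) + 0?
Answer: 8340544/441 ≈ 18913.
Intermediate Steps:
C(N) = 2*N (C(N) = 2*N + 0 = 2*N)
((-24 + (37 + C(-3))/(-6 + 27)) - 115)² = ((-24 + (37 + 2*(-3))/(-6 + 27)) - 115)² = ((-24 + (37 - 6)/21) - 115)² = ((-24 + 31*(1/21)) - 115)² = ((-24 + 31/21) - 115)² = (-473/21 - 115)² = (-2888/21)² = 8340544/441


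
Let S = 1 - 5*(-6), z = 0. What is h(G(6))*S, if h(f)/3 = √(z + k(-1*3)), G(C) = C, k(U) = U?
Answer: 93*I*√3 ≈ 161.08*I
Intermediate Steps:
h(f) = 3*I*√3 (h(f) = 3*√(0 - 1*3) = 3*√(0 - 3) = 3*√(-3) = 3*(I*√3) = 3*I*√3)
S = 31 (S = 1 + 30 = 31)
h(G(6))*S = (3*I*√3)*31 = 93*I*√3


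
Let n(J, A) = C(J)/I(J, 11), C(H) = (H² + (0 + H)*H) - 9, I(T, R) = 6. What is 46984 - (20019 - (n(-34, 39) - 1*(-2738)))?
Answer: 180521/6 ≈ 30087.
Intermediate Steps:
C(H) = -9 + 2*H² (C(H) = (H² + H*H) - 9 = (H² + H²) - 9 = 2*H² - 9 = -9 + 2*H²)
n(J, A) = -3/2 + J²/3 (n(J, A) = (-9 + 2*J²)/6 = (-9 + 2*J²)*(⅙) = -3/2 + J²/3)
46984 - (20019 - (n(-34, 39) - 1*(-2738))) = 46984 - (20019 - ((-3/2 + (⅓)*(-34)²) - 1*(-2738))) = 46984 - (20019 - ((-3/2 + (⅓)*1156) + 2738)) = 46984 - (20019 - ((-3/2 + 1156/3) + 2738)) = 46984 - (20019 - (2303/6 + 2738)) = 46984 - (20019 - 1*18731/6) = 46984 - (20019 - 18731/6) = 46984 - 1*101383/6 = 46984 - 101383/6 = 180521/6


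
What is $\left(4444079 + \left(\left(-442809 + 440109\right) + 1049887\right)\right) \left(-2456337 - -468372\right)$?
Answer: $-10916444613690$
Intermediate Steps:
$\left(4444079 + \left(\left(-442809 + 440109\right) + 1049887\right)\right) \left(-2456337 - -468372\right) = \left(4444079 + \left(-2700 + 1049887\right)\right) \left(-2456337 + \left(-1991603 + 2459975\right)\right) = \left(4444079 + 1047187\right) \left(-2456337 + 468372\right) = 5491266 \left(-1987965\right) = -10916444613690$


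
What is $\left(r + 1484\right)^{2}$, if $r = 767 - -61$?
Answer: $5345344$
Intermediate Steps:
$r = 828$ ($r = 767 + 61 = 828$)
$\left(r + 1484\right)^{2} = \left(828 + 1484\right)^{2} = 2312^{2} = 5345344$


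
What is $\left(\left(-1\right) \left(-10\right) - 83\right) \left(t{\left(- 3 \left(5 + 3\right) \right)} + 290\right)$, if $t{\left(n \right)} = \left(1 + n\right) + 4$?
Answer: $-19783$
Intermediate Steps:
$t{\left(n \right)} = 5 + n$
$\left(\left(-1\right) \left(-10\right) - 83\right) \left(t{\left(- 3 \left(5 + 3\right) \right)} + 290\right) = \left(\left(-1\right) \left(-10\right) - 83\right) \left(\left(5 - 3 \left(5 + 3\right)\right) + 290\right) = \left(10 - 83\right) \left(\left(5 - 24\right) + 290\right) = - 73 \left(\left(5 - 24\right) + 290\right) = - 73 \left(-19 + 290\right) = \left(-73\right) 271 = -19783$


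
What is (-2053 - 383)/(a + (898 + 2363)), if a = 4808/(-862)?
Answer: -149988/200441 ≈ -0.74829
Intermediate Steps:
a = -2404/431 (a = 4808*(-1/862) = -2404/431 ≈ -5.5777)
(-2053 - 383)/(a + (898 + 2363)) = (-2053 - 383)/(-2404/431 + (898 + 2363)) = -2436/(-2404/431 + 3261) = -2436/1403087/431 = -2436*431/1403087 = -149988/200441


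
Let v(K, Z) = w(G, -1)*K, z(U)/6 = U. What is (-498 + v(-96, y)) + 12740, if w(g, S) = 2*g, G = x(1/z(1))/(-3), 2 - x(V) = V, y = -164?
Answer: 37078/3 ≈ 12359.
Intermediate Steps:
z(U) = 6*U
x(V) = 2 - V
G = -11/18 (G = (2 - 1/(6*1))/(-3) = (2 - 1/6)*(-1/3) = (11/6)*(-1/3) = -11/18 ≈ -0.61111)
v(K, Z) = -11*K/9 (v(K, Z) = (2*(-11/18))*K = -11*K/9)
(-498 + v(-96, y)) + 12740 = (-498 - 11/9*(-96)) + 12740 = (-498 + 352/3) + 12740 = -1142/3 + 12740 = 37078/3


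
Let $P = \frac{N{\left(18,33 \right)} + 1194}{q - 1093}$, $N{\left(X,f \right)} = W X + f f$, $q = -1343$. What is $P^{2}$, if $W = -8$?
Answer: $\frac{508369}{659344} \approx 0.77102$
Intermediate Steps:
$N{\left(X,f \right)} = f^{2} - 8 X$ ($N{\left(X,f \right)} = - 8 X + f f = - 8 X + f^{2} = f^{2} - 8 X$)
$P = - \frac{713}{812}$ ($P = \frac{\left(33^{2} - 144\right) + 1194}{-1343 - 1093} = \frac{\left(1089 - 144\right) + 1194}{-2436} = \left(945 + 1194\right) \left(- \frac{1}{2436}\right) = 2139 \left(- \frac{1}{2436}\right) = - \frac{713}{812} \approx -0.87808$)
$P^{2} = \left(- \frac{713}{812}\right)^{2} = \frac{508369}{659344}$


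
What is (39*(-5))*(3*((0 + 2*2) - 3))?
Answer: -585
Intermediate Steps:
(39*(-5))*(3*((0 + 2*2) - 3)) = -585*((0 + 4) - 3) = -585*(4 - 3) = -585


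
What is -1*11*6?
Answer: -66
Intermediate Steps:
-1*11*6 = -11*6 = -66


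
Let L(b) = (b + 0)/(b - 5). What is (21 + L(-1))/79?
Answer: 127/474 ≈ 0.26793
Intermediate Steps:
L(b) = b/(-5 + b)
(21 + L(-1))/79 = (21 - 1/(-5 - 1))/79 = (21 - 1/(-6))/79 = (21 - 1*(-⅙))/79 = (21 + ⅙)/79 = (1/79)*(127/6) = 127/474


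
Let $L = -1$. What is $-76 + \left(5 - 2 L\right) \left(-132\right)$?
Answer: $-1000$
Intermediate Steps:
$-76 + \left(5 - 2 L\right) \left(-132\right) = -76 + \left(5 - -2\right) \left(-132\right) = -76 + \left(5 + 2\right) \left(-132\right) = -76 + 7 \left(-132\right) = -76 - 924 = -1000$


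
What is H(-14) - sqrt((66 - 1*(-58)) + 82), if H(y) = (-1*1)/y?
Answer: 1/14 - sqrt(206) ≈ -14.281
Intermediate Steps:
H(y) = -1/y
H(-14) - sqrt((66 - 1*(-58)) + 82) = -1/(-14) - sqrt((66 - 1*(-58)) + 82) = -1*(-1/14) - sqrt((66 + 58) + 82) = 1/14 - sqrt(124 + 82) = 1/14 - sqrt(206)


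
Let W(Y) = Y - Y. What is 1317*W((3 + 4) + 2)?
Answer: 0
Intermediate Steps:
W(Y) = 0
1317*W((3 + 4) + 2) = 1317*0 = 0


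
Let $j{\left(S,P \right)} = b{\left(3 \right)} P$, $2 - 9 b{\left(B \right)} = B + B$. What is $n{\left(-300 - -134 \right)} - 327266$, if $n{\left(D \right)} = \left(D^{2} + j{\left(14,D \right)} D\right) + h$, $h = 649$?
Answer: $- \frac{2801773}{9} \approx -3.1131 \cdot 10^{5}$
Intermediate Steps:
$b{\left(B \right)} = \frac{2}{9} - \frac{2 B}{9}$ ($b{\left(B \right)} = \frac{2}{9} - \frac{B + B}{9} = \frac{2}{9} - \frac{2 B}{9}$)
$j{\left(S,P \right)} = - \frac{4 P}{9}$ ($j{\left(S,P \right)} = \left(\frac{2}{9} - \frac{2}{3}\right) P = - \frac{4 P}{9}$)
$n{\left(D \right)} = 649 + \frac{5 D^{2}}{9}$ ($n{\left(D \right)} = \left(D^{2} + - \frac{4 D}{9} D\right) + 649 = \left(D^{2} - \frac{4 D^{2}}{9}\right) + 649 = \frac{5 D^{2}}{9} + 649 = 649 + \frac{5 D^{2}}{9}$)
$n{\left(-300 - -134 \right)} - 327266 = \left(649 + \frac{5 \left(-300 - -134\right)^{2}}{9}\right) - 327266 = \left(649 + \frac{5 \left(-300 + 134\right)^{2}}{9}\right) - 327266 = \left(649 + \frac{5 \left(-166\right)^{2}}{9}\right) - 327266 = \left(649 + \frac{5}{9} \cdot 27556\right) - 327266 = \left(649 + \frac{137780}{9}\right) - 327266 = \frac{143621}{9} - 327266 = - \frac{2801773}{9}$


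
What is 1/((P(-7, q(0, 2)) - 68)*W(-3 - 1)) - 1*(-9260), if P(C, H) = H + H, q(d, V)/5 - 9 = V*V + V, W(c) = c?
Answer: 3037279/328 ≈ 9260.0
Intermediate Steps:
q(d, V) = 45 + 5*V + 5*V**2 (q(d, V) = 45 + 5*(V*V + V) = 45 + 5*(V**2 + V) = 45 + 5*(V + V**2) = 45 + (5*V + 5*V**2) = 45 + 5*V + 5*V**2)
P(C, H) = 2*H
1/((P(-7, q(0, 2)) - 68)*W(-3 - 1)) - 1*(-9260) = 1/((2*(45 + 5*2 + 5*2**2) - 68)*(-3 - 1)) - 1*(-9260) = 1/((2*(45 + 10 + 5*4) - 68)*(-4)) + 9260 = 1/((2*(45 + 10 + 20) - 68)*(-4)) + 9260 = 1/((2*75 - 68)*(-4)) + 9260 = 1/((150 - 68)*(-4)) + 9260 = 1/(82*(-4)) + 9260 = 1/(-328) + 9260 = -1/328 + 9260 = 3037279/328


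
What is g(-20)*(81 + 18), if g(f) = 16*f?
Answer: -31680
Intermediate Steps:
g(-20)*(81 + 18) = (16*(-20))*(81 + 18) = -320*99 = -31680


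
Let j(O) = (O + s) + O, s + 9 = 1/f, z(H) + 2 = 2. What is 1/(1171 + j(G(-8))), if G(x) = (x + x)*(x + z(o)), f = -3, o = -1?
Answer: 3/4253 ≈ 0.00070538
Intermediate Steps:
z(H) = 0 (z(H) = -2 + 2 = 0)
G(x) = 2*x² (G(x) = (x + x)*(x + 0) = (2*x)*x = 2*x²)
s = -28/3 (s = -9 + 1/(-3) = -9 - ⅓ = -28/3 ≈ -9.3333)
j(O) = -28/3 + 2*O (j(O) = (O - 28/3) + O = (-28/3 + O) + O = -28/3 + 2*O)
1/(1171 + j(G(-8))) = 1/(1171 + (-28/3 + 2*(2*(-8)²))) = 1/(1171 + (-28/3 + 2*(2*64))) = 1/(1171 + (-28/3 + 2*128)) = 1/(1171 + (-28/3 + 256)) = 1/(1171 + 740/3) = 1/(4253/3) = 3/4253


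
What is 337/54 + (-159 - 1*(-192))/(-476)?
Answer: 79315/12852 ≈ 6.1714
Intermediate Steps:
337/54 + (-159 - 1*(-192))/(-476) = 337*(1/54) + (-159 + 192)*(-1/476) = 337/54 + 33*(-1/476) = 337/54 - 33/476 = 79315/12852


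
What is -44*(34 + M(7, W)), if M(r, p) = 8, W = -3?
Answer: -1848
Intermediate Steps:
-44*(34 + M(7, W)) = -44*(34 + 8) = -44*42 = -1848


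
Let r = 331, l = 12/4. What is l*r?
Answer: 993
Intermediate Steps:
l = 3 (l = 12*(¼) = 3)
l*r = 3*331 = 993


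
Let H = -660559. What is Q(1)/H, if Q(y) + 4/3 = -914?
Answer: 2746/1981677 ≈ 0.0013857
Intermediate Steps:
Q(y) = -2746/3 (Q(y) = -4/3 - 914 = -2746/3)
Q(1)/H = -2746/3/(-660559) = -2746/3*(-1/660559) = 2746/1981677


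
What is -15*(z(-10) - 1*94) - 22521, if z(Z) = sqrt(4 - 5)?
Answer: -21111 - 15*I ≈ -21111.0 - 15.0*I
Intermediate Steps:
z(Z) = I (z(Z) = sqrt(-1) = I)
-15*(z(-10) - 1*94) - 22521 = -15*(I - 1*94) - 22521 = -15*(I - 94) - 22521 = -15*(-94 + I) - 22521 = (1410 - 15*I) - 22521 = -21111 - 15*I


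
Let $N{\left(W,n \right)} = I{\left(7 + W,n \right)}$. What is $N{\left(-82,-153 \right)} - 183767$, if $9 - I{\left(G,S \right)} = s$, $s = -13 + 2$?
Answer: $-183747$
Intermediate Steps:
$s = -11$
$I{\left(G,S \right)} = 20$ ($I{\left(G,S \right)} = 9 - -11 = 9 + 11 = 20$)
$N{\left(W,n \right)} = 20$
$N{\left(-82,-153 \right)} - 183767 = 20 - 183767 = -183747$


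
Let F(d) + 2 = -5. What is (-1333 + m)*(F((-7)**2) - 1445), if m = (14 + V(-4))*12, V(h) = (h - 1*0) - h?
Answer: 1691580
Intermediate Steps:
V(h) = 0 (V(h) = (h + 0) - h = h - h = 0)
F(d) = -7 (F(d) = -2 - 5 = -7)
m = 168 (m = (14 + 0)*12 = 14*12 = 168)
(-1333 + m)*(F((-7)**2) - 1445) = (-1333 + 168)*(-7 - 1445) = -1165*(-1452) = 1691580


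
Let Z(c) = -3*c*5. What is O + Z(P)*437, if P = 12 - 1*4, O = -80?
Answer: -52520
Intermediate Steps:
P = 8 (P = 12 - 4 = 8)
Z(c) = -15*c
O + Z(P)*437 = -80 - 15*8*437 = -80 - 120*437 = -80 - 52440 = -52520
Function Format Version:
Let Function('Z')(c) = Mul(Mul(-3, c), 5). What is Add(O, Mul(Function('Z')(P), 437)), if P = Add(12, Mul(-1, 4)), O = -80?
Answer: -52520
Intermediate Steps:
P = 8 (P = Add(12, -4) = 8)
Function('Z')(c) = Mul(-15, c)
Add(O, Mul(Function('Z')(P), 437)) = Add(-80, Mul(Mul(-15, 8), 437)) = Add(-80, Mul(-120, 437)) = Add(-80, -52440) = -52520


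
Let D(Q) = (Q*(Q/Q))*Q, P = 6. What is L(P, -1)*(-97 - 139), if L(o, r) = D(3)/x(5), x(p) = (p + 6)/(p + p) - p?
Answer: 7080/13 ≈ 544.62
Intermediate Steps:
D(Q) = Q² (D(Q) = (Q*1)*Q = Q*Q = Q²)
x(p) = -p + (6 + p)/(2*p) (x(p) = (6 + p)/((2*p)) - p = (6 + p)*(1/(2*p)) - p = (6 + p)/(2*p) - p = -p + (6 + p)/(2*p))
L(o, r) = -30/13 (L(o, r) = 3²/(½ - 1*5 + 3/5) = 9/(½ - 5 + 3*(⅕)) = 9/(½ - 5 + ⅗) = 9/(-39/10) = 9*(-10/39) = -30/13)
L(P, -1)*(-97 - 139) = -30*(-97 - 139)/13 = -30/13*(-236) = 7080/13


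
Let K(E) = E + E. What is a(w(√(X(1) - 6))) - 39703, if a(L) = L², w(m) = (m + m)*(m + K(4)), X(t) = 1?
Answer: -40883 - 320*I*√5 ≈ -40883.0 - 715.54*I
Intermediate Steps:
K(E) = 2*E
w(m) = 2*m*(8 + m) (w(m) = (m + m)*(m + 2*4) = (2*m)*(m + 8) = (2*m)*(8 + m) = 2*m*(8 + m))
a(w(√(X(1) - 6))) - 39703 = (2*√(1 - 6)*(8 + √(1 - 6)))² - 39703 = (2*√(-5)*(8 + √(-5)))² - 39703 = (2*(I*√5)*(8 + I*√5))² - 39703 = (2*I*√5*(8 + I*√5))² - 39703 = -20*(8 + I*√5)² - 39703 = -39703 - 20*(8 + I*√5)²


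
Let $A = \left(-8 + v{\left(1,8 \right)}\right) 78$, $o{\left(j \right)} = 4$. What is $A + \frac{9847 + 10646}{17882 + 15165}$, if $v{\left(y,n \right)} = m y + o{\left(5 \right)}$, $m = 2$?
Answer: $- \frac{5134839}{33047} \approx -155.38$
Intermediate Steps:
$v{\left(y,n \right)} = 4 + 2 y$ ($v{\left(y,n \right)} = 2 y + 4 = 4 + 2 y$)
$A = -156$ ($A = \left(-8 + \left(4 + 2 \cdot 1\right)\right) 78 = \left(-8 + \left(4 + 2\right)\right) 78 = \left(-8 + 6\right) 78 = \left(-2\right) 78 = -156$)
$A + \frac{9847 + 10646}{17882 + 15165} = -156 + \frac{9847 + 10646}{17882 + 15165} = -156 + \frac{20493}{33047} = - \frac{5134839}{33047}$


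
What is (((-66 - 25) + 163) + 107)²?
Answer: 32041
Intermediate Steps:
(((-66 - 25) + 163) + 107)² = ((-91 + 163) + 107)² = (72 + 107)² = 179² = 32041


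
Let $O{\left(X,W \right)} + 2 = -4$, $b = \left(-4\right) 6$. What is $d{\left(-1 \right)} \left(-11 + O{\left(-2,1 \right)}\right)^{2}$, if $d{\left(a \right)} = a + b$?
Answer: $-7225$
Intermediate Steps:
$b = -24$
$d{\left(a \right)} = -24 + a$ ($d{\left(a \right)} = a - 24 = -24 + a$)
$O{\left(X,W \right)} = -6$ ($O{\left(X,W \right)} = -2 - 4 = -6$)
$d{\left(-1 \right)} \left(-11 + O{\left(-2,1 \right)}\right)^{2} = \left(-24 - 1\right) \left(-11 - 6\right)^{2} = - 25 \left(-17\right)^{2} = \left(-25\right) 289 = -7225$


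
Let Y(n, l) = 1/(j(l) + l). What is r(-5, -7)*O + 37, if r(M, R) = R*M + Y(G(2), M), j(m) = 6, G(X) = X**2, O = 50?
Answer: 1837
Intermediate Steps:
Y(n, l) = 1/(6 + l)
r(M, R) = 1/(6 + M) + M*R (r(M, R) = R*M + 1/(6 + M) = M*R + 1/(6 + M) = 1/(6 + M) + M*R)
r(-5, -7)*O + 37 = ((1 - 5*(-7)*(6 - 5))/(6 - 5))*50 + 37 = ((1 - 5*(-7)*1)/1)*50 + 37 = (1*(1 + 35))*50 + 37 = (1*36)*50 + 37 = 36*50 + 37 = 1800 + 37 = 1837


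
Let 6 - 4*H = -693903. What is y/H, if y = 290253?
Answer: 387004/231303 ≈ 1.6731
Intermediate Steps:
H = 693909/4 (H = 3/2 - ¼*(-693903) = 3/2 + 693903/4 = 693909/4 ≈ 1.7348e+5)
y/H = 290253/(693909/4) = 290253*(4/693909) = 387004/231303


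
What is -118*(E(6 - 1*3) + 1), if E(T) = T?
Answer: -472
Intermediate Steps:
-118*(E(6 - 1*3) + 1) = -118*((6 - 1*3) + 1) = -118*((6 - 3) + 1) = -118*(3 + 1) = -118*4 = -472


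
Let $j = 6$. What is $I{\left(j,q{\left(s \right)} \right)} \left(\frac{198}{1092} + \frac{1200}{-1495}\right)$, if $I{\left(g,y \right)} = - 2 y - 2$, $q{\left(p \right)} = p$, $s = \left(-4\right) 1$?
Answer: $- \frac{7803}{2093} \approx -3.7281$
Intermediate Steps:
$s = -4$
$I{\left(g,y \right)} = -2 - 2 y$
$I{\left(j,q{\left(s \right)} \right)} \left(\frac{198}{1092} + \frac{1200}{-1495}\right) = \left(-2 - -8\right) \left(\frac{198}{1092} + \frac{1200}{-1495}\right) = \left(-2 + 8\right) \left(198 \cdot \frac{1}{1092} + 1200 \left(- \frac{1}{1495}\right)\right) = 6 \left(\frac{33}{182} - \frac{240}{299}\right) = 6 \left(- \frac{2601}{4186}\right) = - \frac{7803}{2093}$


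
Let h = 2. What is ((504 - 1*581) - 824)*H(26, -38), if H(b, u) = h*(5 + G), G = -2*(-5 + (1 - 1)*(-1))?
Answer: -27030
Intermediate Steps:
G = 10 (G = -2*(-5 + 0*(-1)) = -2*(-5 + 0) = -2*(-5) = 10)
H(b, u) = 30 (H(b, u) = 2*(5 + 10) = 2*15 = 30)
((504 - 1*581) - 824)*H(26, -38) = ((504 - 1*581) - 824)*30 = ((504 - 581) - 824)*30 = (-77 - 824)*30 = -901*30 = -27030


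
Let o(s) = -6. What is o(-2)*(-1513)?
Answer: 9078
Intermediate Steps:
o(-2)*(-1513) = -6*(-1513) = 9078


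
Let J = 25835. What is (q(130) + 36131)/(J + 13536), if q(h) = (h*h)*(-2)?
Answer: 2331/39371 ≈ 0.059206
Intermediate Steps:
q(h) = -2*h² (q(h) = h²*(-2) = -2*h²)
(q(130) + 36131)/(J + 13536) = (-2*130² + 36131)/(25835 + 13536) = (-2*16900 + 36131)/39371 = (-33800 + 36131)*(1/39371) = 2331*(1/39371) = 2331/39371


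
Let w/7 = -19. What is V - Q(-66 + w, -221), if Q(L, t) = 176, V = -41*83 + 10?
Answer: -3569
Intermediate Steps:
w = -133 (w = 7*(-19) = -133)
V = -3393 (V = -3403 + 10 = -3393)
V - Q(-66 + w, -221) = -3393 - 1*176 = -3393 - 176 = -3569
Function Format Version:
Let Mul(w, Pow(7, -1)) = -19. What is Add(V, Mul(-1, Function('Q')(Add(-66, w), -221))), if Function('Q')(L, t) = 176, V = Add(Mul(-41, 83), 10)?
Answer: -3569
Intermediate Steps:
w = -133 (w = Mul(7, -19) = -133)
V = -3393 (V = Add(-3403, 10) = -3393)
Add(V, Mul(-1, Function('Q')(Add(-66, w), -221))) = Add(-3393, Mul(-1, 176)) = Add(-3393, -176) = -3569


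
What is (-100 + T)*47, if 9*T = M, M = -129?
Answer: -16121/3 ≈ -5373.7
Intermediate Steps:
T = -43/3 (T = (⅑)*(-129) = -43/3 ≈ -14.333)
(-100 + T)*47 = (-100 - 43/3)*47 = -343/3*47 = -16121/3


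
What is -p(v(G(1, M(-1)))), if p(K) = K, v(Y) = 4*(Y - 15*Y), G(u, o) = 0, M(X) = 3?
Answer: 0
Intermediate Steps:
v(Y) = -56*Y (v(Y) = 4*(-14*Y) = -56*Y)
-p(v(G(1, M(-1)))) = -(-56)*0 = -1*0 = 0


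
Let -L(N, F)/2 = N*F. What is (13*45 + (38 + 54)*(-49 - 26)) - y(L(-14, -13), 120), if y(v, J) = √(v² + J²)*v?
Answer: -6315 + 1456*√9181 ≈ 1.3320e+5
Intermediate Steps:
L(N, F) = -2*F*N (L(N, F) = -2*N*F = -2*F*N)
y(v, J) = v*√(J² + v²) (y(v, J) = √(J² + v²)*v = v*√(J² + v²))
(13*45 + (38 + 54)*(-49 - 26)) - y(L(-14, -13), 120) = (13*45 + (38 + 54)*(-49 - 26)) - (-2*(-13)*(-14))*√(120² + (-2*(-13)*(-14))²) = (585 + 92*(-75)) - (-364)*√(14400 + (-364)²) = (585 - 6900) - (-364)*√(14400 + 132496) = -6315 - (-364)*√146896 = -6315 - (-364)*4*√9181 = -6315 - (-1456)*√9181 = -6315 + 1456*√9181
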